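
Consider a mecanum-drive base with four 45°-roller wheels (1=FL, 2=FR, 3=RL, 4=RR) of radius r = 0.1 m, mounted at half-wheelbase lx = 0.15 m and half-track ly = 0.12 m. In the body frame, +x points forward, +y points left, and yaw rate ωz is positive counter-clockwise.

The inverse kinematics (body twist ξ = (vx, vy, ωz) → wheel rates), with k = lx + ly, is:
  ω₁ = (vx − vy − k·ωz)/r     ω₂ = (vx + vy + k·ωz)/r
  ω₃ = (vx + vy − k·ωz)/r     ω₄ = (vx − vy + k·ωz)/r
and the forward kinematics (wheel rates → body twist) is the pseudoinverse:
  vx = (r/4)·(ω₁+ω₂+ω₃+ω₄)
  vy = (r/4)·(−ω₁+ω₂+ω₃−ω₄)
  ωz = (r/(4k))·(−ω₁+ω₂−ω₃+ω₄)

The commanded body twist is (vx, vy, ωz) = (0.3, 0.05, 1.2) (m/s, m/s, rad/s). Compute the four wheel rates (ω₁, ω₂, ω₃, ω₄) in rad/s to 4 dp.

(-0.7400, 6.7400, 0.2600, 5.7400)

k = lx + ly = 0.15 + 0.12 = 0.2700;  k·ωz = 0.2700·1.2 = 0.3240
ω₁ (FL) = (vx − vy − k·ωz)/r = -0.0740/0.1 = -0.7400
ω₂ (FR) = (vx + vy + k·ωz)/r = 0.6740/0.1 = 6.7400
ω₃ (RL) = (vx + vy − k·ωz)/r = 0.0260/0.1 = 0.2600
ω₄ (RR) = (vx − vy + k·ωz)/r = 0.5740/0.1 = 5.7400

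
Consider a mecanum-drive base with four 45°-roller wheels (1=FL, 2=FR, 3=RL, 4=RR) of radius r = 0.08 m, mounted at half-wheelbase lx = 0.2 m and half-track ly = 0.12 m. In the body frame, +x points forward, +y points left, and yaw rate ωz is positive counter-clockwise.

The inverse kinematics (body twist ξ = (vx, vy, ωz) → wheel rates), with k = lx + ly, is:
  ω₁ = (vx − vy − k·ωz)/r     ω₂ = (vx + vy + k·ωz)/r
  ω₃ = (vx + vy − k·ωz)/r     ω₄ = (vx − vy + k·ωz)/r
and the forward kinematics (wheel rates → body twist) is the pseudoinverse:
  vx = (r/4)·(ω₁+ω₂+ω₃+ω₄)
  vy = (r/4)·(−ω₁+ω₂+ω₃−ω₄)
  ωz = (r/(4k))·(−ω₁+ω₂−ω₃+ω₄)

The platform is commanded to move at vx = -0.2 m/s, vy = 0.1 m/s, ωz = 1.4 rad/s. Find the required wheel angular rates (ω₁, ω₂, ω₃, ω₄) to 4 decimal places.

(-9.3500, 4.3500, -6.8500, 1.8500)

k = lx + ly = 0.2 + 0.12 = 0.3200;  k·ωz = 0.3200·1.4 = 0.4480
ω₁ (FL) = (vx − vy − k·ωz)/r = -0.7480/0.08 = -9.3500
ω₂ (FR) = (vx + vy + k·ωz)/r = 0.3480/0.08 = 4.3500
ω₃ (RL) = (vx + vy − k·ωz)/r = -0.5480/0.08 = -6.8500
ω₄ (RR) = (vx − vy + k·ωz)/r = 0.1480/0.08 = 1.8500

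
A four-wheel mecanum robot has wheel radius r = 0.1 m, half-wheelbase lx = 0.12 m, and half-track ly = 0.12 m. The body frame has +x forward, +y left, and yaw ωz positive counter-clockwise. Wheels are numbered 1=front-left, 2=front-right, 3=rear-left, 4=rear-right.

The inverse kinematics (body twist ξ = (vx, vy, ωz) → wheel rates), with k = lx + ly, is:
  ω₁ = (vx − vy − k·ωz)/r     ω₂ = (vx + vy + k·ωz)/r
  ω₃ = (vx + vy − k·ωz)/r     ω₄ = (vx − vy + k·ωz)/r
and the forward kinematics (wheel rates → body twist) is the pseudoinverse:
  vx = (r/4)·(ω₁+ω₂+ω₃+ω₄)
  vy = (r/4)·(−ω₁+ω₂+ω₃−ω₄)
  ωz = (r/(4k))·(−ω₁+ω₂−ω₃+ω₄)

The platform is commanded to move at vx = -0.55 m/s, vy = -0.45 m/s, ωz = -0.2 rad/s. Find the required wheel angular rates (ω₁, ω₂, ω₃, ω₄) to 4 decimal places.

k = lx + ly = 0.12 + 0.12 = 0.2400;  k·ωz = 0.2400·-0.2 = -0.0480
ω₁ (FL) = (vx − vy − k·ωz)/r = -0.0520/0.1 = -0.5200
ω₂ (FR) = (vx + vy + k·ωz)/r = -1.0480/0.1 = -10.4800
ω₃ (RL) = (vx + vy − k·ωz)/r = -0.9520/0.1 = -9.5200
ω₄ (RR) = (vx − vy + k·ωz)/r = -0.1480/0.1 = -1.4800

(-0.5200, -10.4800, -9.5200, -1.4800)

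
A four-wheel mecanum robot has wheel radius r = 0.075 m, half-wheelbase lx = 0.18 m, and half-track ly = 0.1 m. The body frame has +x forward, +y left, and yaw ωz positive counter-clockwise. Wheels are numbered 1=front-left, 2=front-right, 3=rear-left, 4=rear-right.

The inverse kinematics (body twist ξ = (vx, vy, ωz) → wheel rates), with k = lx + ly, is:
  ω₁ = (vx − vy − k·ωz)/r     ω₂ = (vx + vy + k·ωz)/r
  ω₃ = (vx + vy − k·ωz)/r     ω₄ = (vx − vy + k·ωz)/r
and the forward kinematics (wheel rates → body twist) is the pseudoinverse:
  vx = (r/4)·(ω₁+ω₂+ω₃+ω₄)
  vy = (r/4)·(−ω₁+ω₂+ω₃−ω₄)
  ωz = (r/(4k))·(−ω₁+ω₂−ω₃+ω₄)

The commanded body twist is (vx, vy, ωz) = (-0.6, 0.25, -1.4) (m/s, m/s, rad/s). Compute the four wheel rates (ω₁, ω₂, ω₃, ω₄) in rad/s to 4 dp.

k = lx + ly = 0.18 + 0.1 = 0.2800;  k·ωz = 0.2800·-1.4 = -0.3920
ω₁ (FL) = (vx − vy − k·ωz)/r = -0.4580/0.075 = -6.1067
ω₂ (FR) = (vx + vy + k·ωz)/r = -0.7420/0.075 = -9.8933
ω₃ (RL) = (vx + vy − k·ωz)/r = 0.0420/0.075 = 0.5600
ω₄ (RR) = (vx − vy + k·ωz)/r = -1.2420/0.075 = -16.5600

(-6.1067, -9.8933, 0.5600, -16.5600)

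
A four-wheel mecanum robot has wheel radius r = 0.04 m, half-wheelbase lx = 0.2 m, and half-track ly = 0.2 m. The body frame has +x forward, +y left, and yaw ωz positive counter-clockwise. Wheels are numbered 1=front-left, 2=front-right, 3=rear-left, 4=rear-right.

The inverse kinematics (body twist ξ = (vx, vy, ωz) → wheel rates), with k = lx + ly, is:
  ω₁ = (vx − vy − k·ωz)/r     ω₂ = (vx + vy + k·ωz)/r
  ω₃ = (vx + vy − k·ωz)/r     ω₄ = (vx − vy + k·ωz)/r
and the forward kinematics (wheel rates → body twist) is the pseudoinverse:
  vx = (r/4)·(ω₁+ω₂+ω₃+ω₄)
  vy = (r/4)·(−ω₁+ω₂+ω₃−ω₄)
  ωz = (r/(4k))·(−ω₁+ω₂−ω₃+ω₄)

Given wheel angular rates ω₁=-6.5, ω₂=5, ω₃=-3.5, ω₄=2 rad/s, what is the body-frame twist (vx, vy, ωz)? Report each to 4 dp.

(-0.0300, 0.0600, 0.4250)

k = lx + ly = 0.2 + 0.2 = 0.4000
ω₁+ω₂+ω₃+ω₄ = -3.0000  →  vx = (0.04/4)·-3.0000 = -0.0300
−ω₁+ω₂+ω₃−ω₄ = 6.0000  →  vy = (0.04/4)·6.0000 = 0.0600
−ω₁+ω₂−ω₃+ω₄ = 17.0000  →  ωz = (0.04/1.6000)·17.0000 = 0.4250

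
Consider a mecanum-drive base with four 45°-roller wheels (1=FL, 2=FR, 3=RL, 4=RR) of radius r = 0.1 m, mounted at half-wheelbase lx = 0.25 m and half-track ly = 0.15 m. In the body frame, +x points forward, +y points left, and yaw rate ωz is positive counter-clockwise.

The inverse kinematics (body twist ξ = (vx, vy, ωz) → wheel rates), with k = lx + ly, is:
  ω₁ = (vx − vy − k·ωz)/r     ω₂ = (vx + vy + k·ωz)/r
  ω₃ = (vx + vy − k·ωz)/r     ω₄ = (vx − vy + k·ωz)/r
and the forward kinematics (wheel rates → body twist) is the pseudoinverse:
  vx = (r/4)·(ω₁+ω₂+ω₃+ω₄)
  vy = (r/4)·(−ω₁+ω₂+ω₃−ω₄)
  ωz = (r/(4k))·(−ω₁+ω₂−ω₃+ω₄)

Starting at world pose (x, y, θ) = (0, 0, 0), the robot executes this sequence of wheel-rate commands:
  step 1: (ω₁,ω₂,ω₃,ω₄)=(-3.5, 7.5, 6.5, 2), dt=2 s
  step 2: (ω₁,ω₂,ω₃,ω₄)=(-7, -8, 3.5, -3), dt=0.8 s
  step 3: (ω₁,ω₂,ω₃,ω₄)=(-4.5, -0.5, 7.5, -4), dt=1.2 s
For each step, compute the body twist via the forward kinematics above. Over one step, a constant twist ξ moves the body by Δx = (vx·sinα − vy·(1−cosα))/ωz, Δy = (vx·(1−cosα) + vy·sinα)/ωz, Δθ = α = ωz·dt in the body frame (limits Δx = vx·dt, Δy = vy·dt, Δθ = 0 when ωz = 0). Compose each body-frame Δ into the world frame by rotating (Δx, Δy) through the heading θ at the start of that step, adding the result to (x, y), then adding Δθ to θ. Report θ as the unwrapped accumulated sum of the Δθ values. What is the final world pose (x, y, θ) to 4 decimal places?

(-0.1525, 1.2991, -0.1250)

step 1: ξ=(vx,vy,ωz)=(0.3125, 0.3875, 0.4062), dt=2.0 → body Δ=(0.2606, 0.9327, 0.8125) → world pose (0.2606, 0.9327, 0.8125)
step 2: ξ=(vx,vy,ωz)=(-0.3625, 0.1375, -0.4688), dt=0.8 → body Δ=(-0.2629, 0.1612, -0.3750) → world pose (-0.0372, 0.8527, 0.4375)
step 3: ξ=(vx,vy,ωz)=(-0.0375, 0.3875, -0.4688), dt=1.2 → body Δ=(0.0847, 0.4532, -0.5625) → world pose (-0.1525, 1.2991, -0.1250)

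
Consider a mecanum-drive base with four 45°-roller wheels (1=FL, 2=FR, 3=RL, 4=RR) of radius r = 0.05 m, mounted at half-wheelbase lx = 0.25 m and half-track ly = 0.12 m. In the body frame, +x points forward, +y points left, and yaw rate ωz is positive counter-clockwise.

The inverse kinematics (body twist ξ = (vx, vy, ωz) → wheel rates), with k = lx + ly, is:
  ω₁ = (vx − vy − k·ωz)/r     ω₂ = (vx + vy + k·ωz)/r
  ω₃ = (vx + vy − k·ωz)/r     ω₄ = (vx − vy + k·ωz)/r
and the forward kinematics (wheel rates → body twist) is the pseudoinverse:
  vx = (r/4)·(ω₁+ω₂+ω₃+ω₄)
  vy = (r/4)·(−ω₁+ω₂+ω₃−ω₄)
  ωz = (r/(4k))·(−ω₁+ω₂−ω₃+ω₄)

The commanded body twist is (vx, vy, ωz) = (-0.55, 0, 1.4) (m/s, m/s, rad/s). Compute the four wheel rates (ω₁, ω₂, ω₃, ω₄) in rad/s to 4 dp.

k = lx + ly = 0.25 + 0.12 = 0.3700;  k·ωz = 0.3700·1.4 = 0.5180
ω₁ (FL) = (vx − vy − k·ωz)/r = -1.0680/0.05 = -21.3600
ω₂ (FR) = (vx + vy + k·ωz)/r = -0.0320/0.05 = -0.6400
ω₃ (RL) = (vx + vy − k·ωz)/r = -1.0680/0.05 = -21.3600
ω₄ (RR) = (vx − vy + k·ωz)/r = -0.0320/0.05 = -0.6400

(-21.3600, -0.6400, -21.3600, -0.6400)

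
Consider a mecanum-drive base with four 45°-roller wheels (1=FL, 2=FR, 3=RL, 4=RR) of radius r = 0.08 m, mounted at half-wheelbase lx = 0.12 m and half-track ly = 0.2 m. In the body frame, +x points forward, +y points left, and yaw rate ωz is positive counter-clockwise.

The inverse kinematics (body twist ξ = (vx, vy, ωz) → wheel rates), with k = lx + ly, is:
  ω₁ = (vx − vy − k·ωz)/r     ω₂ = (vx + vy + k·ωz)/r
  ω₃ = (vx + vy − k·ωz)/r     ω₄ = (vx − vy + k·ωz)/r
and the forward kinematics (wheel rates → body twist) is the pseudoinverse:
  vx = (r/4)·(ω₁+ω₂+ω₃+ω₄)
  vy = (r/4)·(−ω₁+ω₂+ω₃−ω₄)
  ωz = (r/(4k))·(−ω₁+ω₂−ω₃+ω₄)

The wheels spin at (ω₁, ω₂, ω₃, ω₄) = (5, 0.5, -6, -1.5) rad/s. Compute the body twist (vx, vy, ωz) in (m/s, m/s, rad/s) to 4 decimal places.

k = lx + ly = 0.12 + 0.2 = 0.3200
ω₁+ω₂+ω₃+ω₄ = -2.0000  →  vx = (0.08/4)·-2.0000 = -0.0400
−ω₁+ω₂+ω₃−ω₄ = -9.0000  →  vy = (0.08/4)·-9.0000 = -0.1800
−ω₁+ω₂−ω₃+ω₄ = 0.0000  →  ωz = (0.08/1.2800)·0.0000 = 0.0000

(-0.0400, -0.1800, 0.0000)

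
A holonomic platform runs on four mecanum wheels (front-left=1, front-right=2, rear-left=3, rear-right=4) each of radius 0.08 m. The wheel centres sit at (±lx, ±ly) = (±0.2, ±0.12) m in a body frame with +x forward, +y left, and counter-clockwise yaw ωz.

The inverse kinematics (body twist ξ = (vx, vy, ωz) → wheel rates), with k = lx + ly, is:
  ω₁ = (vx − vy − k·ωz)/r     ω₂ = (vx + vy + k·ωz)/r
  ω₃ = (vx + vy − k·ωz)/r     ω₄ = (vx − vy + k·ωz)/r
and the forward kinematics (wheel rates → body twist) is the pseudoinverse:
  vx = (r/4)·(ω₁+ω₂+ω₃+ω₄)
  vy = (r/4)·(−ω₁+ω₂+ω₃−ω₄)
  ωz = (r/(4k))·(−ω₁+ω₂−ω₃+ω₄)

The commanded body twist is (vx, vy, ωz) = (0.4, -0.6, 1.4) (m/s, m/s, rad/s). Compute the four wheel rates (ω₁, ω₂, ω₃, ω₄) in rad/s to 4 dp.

k = lx + ly = 0.2 + 0.12 = 0.3200;  k·ωz = 0.3200·1.4 = 0.4480
ω₁ (FL) = (vx − vy − k·ωz)/r = 0.5520/0.08 = 6.9000
ω₂ (FR) = (vx + vy + k·ωz)/r = 0.2480/0.08 = 3.1000
ω₃ (RL) = (vx + vy − k·ωz)/r = -0.6480/0.08 = -8.1000
ω₄ (RR) = (vx − vy + k·ωz)/r = 1.4480/0.08 = 18.1000

(6.9000, 3.1000, -8.1000, 18.1000)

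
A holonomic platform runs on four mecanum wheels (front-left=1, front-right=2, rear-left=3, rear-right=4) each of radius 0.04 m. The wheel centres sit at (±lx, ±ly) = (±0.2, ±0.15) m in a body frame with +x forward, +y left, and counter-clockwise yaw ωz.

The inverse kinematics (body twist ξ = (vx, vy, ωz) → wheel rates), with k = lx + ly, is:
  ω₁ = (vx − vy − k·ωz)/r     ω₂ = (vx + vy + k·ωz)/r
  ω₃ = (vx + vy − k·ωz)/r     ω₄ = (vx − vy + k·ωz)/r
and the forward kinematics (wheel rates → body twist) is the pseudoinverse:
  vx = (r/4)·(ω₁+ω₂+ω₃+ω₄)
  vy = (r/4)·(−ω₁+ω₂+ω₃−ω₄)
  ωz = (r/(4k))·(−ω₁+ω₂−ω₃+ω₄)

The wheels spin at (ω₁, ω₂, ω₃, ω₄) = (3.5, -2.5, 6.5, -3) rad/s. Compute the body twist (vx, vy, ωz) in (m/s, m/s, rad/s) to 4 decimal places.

(0.0450, 0.0350, -0.4429)

k = lx + ly = 0.2 + 0.15 = 0.3500
ω₁+ω₂+ω₃+ω₄ = 4.5000  →  vx = (0.04/4)·4.5000 = 0.0450
−ω₁+ω₂+ω₃−ω₄ = 3.5000  →  vy = (0.04/4)·3.5000 = 0.0350
−ω₁+ω₂−ω₃+ω₄ = -15.5000  →  ωz = (0.04/1.4000)·-15.5000 = -0.4429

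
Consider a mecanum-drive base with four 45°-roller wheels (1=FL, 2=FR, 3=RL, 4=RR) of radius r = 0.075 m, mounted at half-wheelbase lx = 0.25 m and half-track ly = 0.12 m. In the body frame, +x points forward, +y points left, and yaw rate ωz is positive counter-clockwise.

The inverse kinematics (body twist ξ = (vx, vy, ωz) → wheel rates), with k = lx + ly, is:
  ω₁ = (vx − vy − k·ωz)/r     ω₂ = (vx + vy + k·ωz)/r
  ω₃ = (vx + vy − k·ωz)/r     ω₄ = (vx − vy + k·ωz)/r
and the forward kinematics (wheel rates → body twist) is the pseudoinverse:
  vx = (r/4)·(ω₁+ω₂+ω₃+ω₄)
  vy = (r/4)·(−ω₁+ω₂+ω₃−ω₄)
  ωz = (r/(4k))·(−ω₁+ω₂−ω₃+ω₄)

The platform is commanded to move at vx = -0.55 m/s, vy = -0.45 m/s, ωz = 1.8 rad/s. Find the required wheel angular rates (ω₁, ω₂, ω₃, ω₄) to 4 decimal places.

k = lx + ly = 0.25 + 0.12 = 0.3700;  k·ωz = 0.3700·1.8 = 0.6660
ω₁ (FL) = (vx − vy − k·ωz)/r = -0.7660/0.075 = -10.2133
ω₂ (FR) = (vx + vy + k·ωz)/r = -0.3340/0.075 = -4.4533
ω₃ (RL) = (vx + vy − k·ωz)/r = -1.6660/0.075 = -22.2133
ω₄ (RR) = (vx − vy + k·ωz)/r = 0.5660/0.075 = 7.5467

(-10.2133, -4.4533, -22.2133, 7.5467)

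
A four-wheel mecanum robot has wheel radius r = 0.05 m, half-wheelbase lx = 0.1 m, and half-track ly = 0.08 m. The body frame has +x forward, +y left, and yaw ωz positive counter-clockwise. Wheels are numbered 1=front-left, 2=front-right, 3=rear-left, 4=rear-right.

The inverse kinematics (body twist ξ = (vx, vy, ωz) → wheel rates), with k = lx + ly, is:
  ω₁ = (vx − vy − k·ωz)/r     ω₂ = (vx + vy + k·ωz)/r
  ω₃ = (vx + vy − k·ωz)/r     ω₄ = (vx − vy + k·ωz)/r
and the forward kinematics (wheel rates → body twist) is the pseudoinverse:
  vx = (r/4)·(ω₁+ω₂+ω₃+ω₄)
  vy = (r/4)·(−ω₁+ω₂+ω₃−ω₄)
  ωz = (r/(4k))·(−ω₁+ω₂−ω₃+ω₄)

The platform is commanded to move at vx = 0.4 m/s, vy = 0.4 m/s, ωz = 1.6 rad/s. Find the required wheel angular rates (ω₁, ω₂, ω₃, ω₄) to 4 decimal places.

(-5.7600, 21.7600, 10.2400, 5.7600)

k = lx + ly = 0.1 + 0.08 = 0.1800;  k·ωz = 0.1800·1.6 = 0.2880
ω₁ (FL) = (vx − vy − k·ωz)/r = -0.2880/0.05 = -5.7600
ω₂ (FR) = (vx + vy + k·ωz)/r = 1.0880/0.05 = 21.7600
ω₃ (RL) = (vx + vy − k·ωz)/r = 0.5120/0.05 = 10.2400
ω₄ (RR) = (vx − vy + k·ωz)/r = 0.2880/0.05 = 5.7600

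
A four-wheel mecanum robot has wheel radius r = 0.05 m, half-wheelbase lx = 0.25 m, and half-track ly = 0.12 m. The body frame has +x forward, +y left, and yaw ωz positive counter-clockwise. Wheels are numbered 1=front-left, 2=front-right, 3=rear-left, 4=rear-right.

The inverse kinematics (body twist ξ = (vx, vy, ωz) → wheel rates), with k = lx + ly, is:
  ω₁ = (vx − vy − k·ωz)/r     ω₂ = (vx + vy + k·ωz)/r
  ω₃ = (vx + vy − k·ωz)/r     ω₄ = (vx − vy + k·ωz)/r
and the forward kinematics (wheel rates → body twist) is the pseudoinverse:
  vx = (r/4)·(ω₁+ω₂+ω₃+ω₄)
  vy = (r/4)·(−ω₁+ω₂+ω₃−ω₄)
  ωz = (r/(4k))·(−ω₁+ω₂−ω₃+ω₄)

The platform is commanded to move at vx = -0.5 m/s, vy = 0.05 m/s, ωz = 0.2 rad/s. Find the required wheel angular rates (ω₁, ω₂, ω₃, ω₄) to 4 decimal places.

k = lx + ly = 0.25 + 0.12 = 0.3700;  k·ωz = 0.3700·0.2 = 0.0740
ω₁ (FL) = (vx − vy − k·ωz)/r = -0.6240/0.05 = -12.4800
ω₂ (FR) = (vx + vy + k·ωz)/r = -0.3760/0.05 = -7.5200
ω₃ (RL) = (vx + vy − k·ωz)/r = -0.5240/0.05 = -10.4800
ω₄ (RR) = (vx − vy + k·ωz)/r = -0.4760/0.05 = -9.5200

(-12.4800, -7.5200, -10.4800, -9.5200)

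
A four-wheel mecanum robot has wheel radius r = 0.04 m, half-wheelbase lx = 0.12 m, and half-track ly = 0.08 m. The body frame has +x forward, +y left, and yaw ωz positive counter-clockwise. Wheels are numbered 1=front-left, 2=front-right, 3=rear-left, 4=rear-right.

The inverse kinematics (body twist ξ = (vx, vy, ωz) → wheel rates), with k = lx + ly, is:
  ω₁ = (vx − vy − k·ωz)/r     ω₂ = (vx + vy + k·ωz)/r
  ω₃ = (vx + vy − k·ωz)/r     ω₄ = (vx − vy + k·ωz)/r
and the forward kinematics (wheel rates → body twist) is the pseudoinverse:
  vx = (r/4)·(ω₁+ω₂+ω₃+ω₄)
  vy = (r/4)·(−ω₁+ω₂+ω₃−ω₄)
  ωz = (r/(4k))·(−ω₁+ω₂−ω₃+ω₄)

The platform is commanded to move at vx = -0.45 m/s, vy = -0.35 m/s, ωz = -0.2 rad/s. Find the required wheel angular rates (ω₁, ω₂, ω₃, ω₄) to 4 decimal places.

k = lx + ly = 0.12 + 0.08 = 0.2000;  k·ωz = 0.2000·-0.2 = -0.0400
ω₁ (FL) = (vx − vy − k·ωz)/r = -0.0600/0.04 = -1.5000
ω₂ (FR) = (vx + vy + k·ωz)/r = -0.8400/0.04 = -21.0000
ω₃ (RL) = (vx + vy − k·ωz)/r = -0.7600/0.04 = -19.0000
ω₄ (RR) = (vx − vy + k·ωz)/r = -0.1400/0.04 = -3.5000

(-1.5000, -21.0000, -19.0000, -3.5000)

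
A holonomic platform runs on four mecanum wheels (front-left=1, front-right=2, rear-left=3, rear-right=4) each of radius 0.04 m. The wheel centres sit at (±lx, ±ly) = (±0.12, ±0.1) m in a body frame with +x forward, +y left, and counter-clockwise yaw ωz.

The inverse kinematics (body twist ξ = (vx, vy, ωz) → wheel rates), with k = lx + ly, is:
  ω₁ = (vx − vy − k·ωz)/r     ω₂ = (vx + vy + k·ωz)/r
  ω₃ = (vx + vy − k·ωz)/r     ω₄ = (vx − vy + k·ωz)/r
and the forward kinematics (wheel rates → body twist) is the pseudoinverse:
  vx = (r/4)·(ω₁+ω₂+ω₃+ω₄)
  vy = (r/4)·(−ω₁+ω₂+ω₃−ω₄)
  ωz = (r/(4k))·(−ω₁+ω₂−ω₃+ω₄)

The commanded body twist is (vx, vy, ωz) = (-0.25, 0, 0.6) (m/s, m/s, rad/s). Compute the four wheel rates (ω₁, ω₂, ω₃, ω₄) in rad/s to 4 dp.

k = lx + ly = 0.12 + 0.1 = 0.2200;  k·ωz = 0.2200·0.6 = 0.1320
ω₁ (FL) = (vx − vy − k·ωz)/r = -0.3820/0.04 = -9.5500
ω₂ (FR) = (vx + vy + k·ωz)/r = -0.1180/0.04 = -2.9500
ω₃ (RL) = (vx + vy − k·ωz)/r = -0.3820/0.04 = -9.5500
ω₄ (RR) = (vx − vy + k·ωz)/r = -0.1180/0.04 = -2.9500

(-9.5500, -2.9500, -9.5500, -2.9500)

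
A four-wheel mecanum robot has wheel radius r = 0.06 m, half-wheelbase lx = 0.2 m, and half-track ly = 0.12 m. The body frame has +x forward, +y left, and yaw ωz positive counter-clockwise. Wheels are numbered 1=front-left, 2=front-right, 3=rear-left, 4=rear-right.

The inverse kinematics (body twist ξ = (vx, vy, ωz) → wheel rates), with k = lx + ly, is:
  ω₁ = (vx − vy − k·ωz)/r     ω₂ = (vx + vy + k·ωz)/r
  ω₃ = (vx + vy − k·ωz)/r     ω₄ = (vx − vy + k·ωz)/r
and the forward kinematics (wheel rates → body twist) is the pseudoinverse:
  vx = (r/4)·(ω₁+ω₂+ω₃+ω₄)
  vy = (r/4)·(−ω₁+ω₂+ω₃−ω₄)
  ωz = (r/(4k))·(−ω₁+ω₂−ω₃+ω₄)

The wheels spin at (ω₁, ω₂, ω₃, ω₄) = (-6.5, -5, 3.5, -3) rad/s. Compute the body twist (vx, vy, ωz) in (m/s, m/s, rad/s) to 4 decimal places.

(-0.1650, 0.1200, -0.2344)

k = lx + ly = 0.2 + 0.12 = 0.3200
ω₁+ω₂+ω₃+ω₄ = -11.0000  →  vx = (0.06/4)·-11.0000 = -0.1650
−ω₁+ω₂+ω₃−ω₄ = 8.0000  →  vy = (0.06/4)·8.0000 = 0.1200
−ω₁+ω₂−ω₃+ω₄ = -5.0000  →  ωz = (0.06/1.2800)·-5.0000 = -0.2344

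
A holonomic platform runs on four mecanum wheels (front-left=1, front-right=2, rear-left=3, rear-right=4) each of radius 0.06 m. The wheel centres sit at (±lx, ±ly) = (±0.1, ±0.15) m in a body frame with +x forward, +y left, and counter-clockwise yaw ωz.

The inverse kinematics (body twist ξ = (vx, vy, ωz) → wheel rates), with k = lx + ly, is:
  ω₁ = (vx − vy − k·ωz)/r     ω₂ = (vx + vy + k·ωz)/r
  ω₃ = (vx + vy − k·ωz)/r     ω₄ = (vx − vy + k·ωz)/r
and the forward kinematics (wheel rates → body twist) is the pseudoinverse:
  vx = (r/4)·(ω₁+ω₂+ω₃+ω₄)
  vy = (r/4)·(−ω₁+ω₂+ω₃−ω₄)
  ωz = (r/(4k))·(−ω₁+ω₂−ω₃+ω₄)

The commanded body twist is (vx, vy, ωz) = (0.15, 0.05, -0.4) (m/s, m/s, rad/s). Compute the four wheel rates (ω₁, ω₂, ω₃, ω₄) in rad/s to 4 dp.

(3.3333, 1.6667, 5.0000, 0.0000)

k = lx + ly = 0.1 + 0.15 = 0.2500;  k·ωz = 0.2500·-0.4 = -0.1000
ω₁ (FL) = (vx − vy − k·ωz)/r = 0.2000/0.06 = 3.3333
ω₂ (FR) = (vx + vy + k·ωz)/r = 0.1000/0.06 = 1.6667
ω₃ (RL) = (vx + vy − k·ωz)/r = 0.3000/0.06 = 5.0000
ω₄ (RR) = (vx − vy + k·ωz)/r = 0.0000/0.06 = 0.0000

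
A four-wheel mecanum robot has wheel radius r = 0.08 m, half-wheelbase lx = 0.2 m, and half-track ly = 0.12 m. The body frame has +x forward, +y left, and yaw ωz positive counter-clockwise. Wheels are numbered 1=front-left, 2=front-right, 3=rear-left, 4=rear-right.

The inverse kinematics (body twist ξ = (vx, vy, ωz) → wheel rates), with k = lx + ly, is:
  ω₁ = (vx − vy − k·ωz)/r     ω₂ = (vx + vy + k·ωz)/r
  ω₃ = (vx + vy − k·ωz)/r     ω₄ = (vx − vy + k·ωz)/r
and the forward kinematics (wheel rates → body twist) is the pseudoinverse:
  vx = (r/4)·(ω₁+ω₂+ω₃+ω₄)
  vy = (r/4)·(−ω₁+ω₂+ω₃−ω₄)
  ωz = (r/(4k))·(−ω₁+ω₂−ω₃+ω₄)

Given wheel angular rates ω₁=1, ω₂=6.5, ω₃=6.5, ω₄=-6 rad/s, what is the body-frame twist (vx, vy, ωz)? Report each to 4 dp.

(0.1600, 0.3600, -0.4375)

k = lx + ly = 0.2 + 0.12 = 0.3200
ω₁+ω₂+ω₃+ω₄ = 8.0000  →  vx = (0.08/4)·8.0000 = 0.1600
−ω₁+ω₂+ω₃−ω₄ = 18.0000  →  vy = (0.08/4)·18.0000 = 0.3600
−ω₁+ω₂−ω₃+ω₄ = -7.0000  →  ωz = (0.08/1.2800)·-7.0000 = -0.4375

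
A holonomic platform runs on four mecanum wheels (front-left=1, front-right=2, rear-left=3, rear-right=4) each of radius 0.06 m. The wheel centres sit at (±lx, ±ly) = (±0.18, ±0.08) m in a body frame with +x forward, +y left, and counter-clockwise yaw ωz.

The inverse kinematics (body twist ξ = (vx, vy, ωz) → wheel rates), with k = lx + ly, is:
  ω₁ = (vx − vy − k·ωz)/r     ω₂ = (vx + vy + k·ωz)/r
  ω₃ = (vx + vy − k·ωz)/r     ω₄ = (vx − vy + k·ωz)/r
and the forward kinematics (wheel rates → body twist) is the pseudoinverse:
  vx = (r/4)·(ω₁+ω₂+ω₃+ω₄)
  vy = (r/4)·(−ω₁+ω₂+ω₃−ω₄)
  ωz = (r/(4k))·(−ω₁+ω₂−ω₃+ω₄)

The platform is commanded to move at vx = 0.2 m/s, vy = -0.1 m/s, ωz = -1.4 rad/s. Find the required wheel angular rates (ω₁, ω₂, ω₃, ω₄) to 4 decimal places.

k = lx + ly = 0.18 + 0.08 = 0.2600;  k·ωz = 0.2600·-1.4 = -0.3640
ω₁ (FL) = (vx − vy − k·ωz)/r = 0.6640/0.06 = 11.0667
ω₂ (FR) = (vx + vy + k·ωz)/r = -0.2640/0.06 = -4.4000
ω₃ (RL) = (vx + vy − k·ωz)/r = 0.4640/0.06 = 7.7333
ω₄ (RR) = (vx − vy + k·ωz)/r = -0.0640/0.06 = -1.0667

(11.0667, -4.4000, 7.7333, -1.0667)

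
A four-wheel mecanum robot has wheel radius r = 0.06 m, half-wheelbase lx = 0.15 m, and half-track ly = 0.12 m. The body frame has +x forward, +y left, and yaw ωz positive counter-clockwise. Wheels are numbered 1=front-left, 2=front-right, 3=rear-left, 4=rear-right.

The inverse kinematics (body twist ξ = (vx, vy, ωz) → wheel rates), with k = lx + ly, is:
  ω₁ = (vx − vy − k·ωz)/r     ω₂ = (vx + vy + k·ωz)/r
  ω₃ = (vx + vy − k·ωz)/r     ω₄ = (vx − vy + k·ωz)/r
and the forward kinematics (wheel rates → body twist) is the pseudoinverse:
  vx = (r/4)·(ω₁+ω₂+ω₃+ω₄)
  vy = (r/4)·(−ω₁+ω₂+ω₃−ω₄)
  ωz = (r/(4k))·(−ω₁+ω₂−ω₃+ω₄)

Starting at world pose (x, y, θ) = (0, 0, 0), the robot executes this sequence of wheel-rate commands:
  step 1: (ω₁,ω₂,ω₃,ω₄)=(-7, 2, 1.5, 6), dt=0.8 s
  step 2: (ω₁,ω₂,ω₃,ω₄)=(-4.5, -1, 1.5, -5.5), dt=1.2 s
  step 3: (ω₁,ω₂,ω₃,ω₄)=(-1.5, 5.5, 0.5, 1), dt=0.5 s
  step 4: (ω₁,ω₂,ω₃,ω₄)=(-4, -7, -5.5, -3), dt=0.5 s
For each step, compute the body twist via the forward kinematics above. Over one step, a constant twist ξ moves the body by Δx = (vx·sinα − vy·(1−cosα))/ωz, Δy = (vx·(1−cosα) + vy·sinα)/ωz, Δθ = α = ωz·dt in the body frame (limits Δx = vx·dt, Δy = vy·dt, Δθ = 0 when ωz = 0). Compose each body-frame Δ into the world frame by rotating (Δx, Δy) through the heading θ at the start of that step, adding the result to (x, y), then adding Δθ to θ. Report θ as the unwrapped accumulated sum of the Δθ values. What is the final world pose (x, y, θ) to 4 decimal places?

(-0.3127, 0.0958, 0.5611)

step 1: ξ=(vx,vy,ωz)=(0.0375, 0.0675, 0.7500), dt=0.8 → body Δ=(0.0125, 0.0596, 0.6000) → world pose (0.0125, 0.0596, 0.6000)
step 2: ξ=(vx,vy,ωz)=(-0.1425, 0.1575, -0.1944), dt=1.2 → body Δ=(-0.1475, 0.2071, -0.2333) → world pose (-0.2262, 0.1472, 0.3667)
step 3: ξ=(vx,vy,ωz)=(0.0825, 0.0975, 0.4167), dt=0.5 → body Δ=(0.0359, 0.0527, 0.2083) → world pose (-0.2116, 0.2093, 0.5750)
step 4: ξ=(vx,vy,ωz)=(-0.2925, -0.0825, -0.0278), dt=0.5 → body Δ=(-0.1465, -0.0402, -0.0139) → world pose (-0.3127, 0.0958, 0.5611)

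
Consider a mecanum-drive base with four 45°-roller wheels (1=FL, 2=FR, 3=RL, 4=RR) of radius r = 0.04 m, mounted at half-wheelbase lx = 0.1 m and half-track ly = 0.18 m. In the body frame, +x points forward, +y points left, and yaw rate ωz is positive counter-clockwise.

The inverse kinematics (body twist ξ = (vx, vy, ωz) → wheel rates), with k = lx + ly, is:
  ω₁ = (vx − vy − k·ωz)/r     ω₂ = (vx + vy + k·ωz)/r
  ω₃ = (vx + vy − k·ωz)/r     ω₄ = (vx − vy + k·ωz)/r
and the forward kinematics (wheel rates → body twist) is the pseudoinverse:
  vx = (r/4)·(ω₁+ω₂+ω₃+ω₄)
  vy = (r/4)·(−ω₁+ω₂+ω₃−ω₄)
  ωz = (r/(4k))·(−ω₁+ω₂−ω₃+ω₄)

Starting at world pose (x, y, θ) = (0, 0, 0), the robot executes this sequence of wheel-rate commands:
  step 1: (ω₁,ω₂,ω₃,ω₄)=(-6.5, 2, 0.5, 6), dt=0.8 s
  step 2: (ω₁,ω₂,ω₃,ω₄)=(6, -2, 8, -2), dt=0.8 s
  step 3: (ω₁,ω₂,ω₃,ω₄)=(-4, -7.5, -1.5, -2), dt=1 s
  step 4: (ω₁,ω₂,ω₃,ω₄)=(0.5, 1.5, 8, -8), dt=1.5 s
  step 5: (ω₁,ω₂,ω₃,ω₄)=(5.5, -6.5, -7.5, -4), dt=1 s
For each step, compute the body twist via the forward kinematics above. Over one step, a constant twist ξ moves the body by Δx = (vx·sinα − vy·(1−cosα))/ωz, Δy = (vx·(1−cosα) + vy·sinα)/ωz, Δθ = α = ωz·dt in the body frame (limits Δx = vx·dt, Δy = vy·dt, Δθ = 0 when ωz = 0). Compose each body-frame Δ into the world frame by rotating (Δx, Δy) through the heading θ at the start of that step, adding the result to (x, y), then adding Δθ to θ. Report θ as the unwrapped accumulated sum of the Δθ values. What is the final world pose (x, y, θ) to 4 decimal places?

step 1: ξ=(vx,vy,ωz)=(0.0200, 0.0300, 0.5000), dt=0.8 → body Δ=(0.0108, 0.0265, 0.4000) → world pose (0.0108, 0.0265, 0.4000)
step 2: ξ=(vx,vy,ωz)=(0.1000, 0.0200, -0.6429), dt=0.8 → body Δ=(0.0805, -0.0048, -0.5143) → world pose (0.0869, 0.0535, -0.1143)
step 3: ξ=(vx,vy,ωz)=(-0.1500, -0.0300, -0.1429), dt=1.0 → body Δ=(-0.1516, -0.0192, -0.1429) → world pose (-0.0659, 0.0517, -0.2571)
step 4: ξ=(vx,vy,ωz)=(0.0200, 0.1700, -0.5357), dt=1.5 → body Δ=(0.1239, 0.2170, -0.8036) → world pose (0.1091, 0.2300, -1.0607)
step 5: ξ=(vx,vy,ωz)=(-0.1250, -0.1550, -0.3036), dt=1.0 → body Δ=(-0.1464, -0.1338, -0.3036) → world pose (-0.0791, 0.2925, -1.3643)

(-0.0791, 0.2925, -1.3643)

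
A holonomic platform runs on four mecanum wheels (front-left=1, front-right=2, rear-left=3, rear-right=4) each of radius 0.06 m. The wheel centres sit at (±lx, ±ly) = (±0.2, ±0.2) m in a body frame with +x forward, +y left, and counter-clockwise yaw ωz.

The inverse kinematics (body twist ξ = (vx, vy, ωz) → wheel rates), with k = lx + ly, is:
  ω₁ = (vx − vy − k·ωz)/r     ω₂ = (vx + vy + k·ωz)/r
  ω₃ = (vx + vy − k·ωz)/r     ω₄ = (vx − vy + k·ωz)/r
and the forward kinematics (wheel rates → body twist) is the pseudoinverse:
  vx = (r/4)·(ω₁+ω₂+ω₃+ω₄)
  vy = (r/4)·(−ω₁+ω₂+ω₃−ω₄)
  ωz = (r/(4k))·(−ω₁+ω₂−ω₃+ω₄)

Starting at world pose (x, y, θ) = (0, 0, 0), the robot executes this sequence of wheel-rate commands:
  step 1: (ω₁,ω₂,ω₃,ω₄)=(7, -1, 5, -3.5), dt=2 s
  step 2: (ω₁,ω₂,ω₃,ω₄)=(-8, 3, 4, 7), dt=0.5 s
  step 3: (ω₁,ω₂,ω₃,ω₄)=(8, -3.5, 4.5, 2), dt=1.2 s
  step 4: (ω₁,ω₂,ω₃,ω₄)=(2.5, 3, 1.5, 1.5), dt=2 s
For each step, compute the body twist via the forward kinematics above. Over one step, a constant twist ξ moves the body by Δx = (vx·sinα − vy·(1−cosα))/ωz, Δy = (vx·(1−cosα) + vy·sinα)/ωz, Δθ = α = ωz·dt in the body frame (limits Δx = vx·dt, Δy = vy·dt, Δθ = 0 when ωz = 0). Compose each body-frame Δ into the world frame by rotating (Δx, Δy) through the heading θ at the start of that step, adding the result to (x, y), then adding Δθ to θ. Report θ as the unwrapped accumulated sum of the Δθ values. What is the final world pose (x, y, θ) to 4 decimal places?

(0.1655, -0.6106, -1.5675)

step 1: ξ=(vx,vy,ωz)=(0.1125, 0.0075, -0.6188), dt=2.0 → body Δ=(0.1800, -0.1109, -1.2375) → world pose (0.1800, -0.1109, -1.2375)
step 2: ξ=(vx,vy,ωz)=(0.0900, 0.1200, 0.5250), dt=0.5 → body Δ=(0.0367, 0.0652, 0.2625) → world pose (0.2536, -0.1242, -0.9750)
step 3: ξ=(vx,vy,ωz)=(0.1650, -0.1350, -0.5250), dt=1.2 → body Δ=(0.1358, -0.2118, -0.6300) → world pose (0.1544, -0.3555, -1.6050)
step 4: ξ=(vx,vy,ωz)=(0.1275, 0.0075, 0.0187), dt=2.0 → body Δ=(0.2547, 0.0198, 0.0375) → world pose (0.1655, -0.6106, -1.5675)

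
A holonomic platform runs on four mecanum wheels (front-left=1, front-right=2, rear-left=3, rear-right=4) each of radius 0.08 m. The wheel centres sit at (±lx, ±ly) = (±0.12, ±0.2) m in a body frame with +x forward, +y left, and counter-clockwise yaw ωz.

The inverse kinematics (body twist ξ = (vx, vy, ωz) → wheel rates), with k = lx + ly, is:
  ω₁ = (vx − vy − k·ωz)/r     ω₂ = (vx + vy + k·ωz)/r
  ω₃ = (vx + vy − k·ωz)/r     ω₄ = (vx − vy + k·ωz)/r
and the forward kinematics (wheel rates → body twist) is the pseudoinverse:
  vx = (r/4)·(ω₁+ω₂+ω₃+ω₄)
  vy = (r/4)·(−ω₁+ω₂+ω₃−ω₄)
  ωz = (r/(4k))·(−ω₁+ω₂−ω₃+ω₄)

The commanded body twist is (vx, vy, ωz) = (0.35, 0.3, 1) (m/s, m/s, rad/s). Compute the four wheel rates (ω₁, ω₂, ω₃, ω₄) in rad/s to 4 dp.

k = lx + ly = 0.12 + 0.2 = 0.3200;  k·ωz = 0.3200·1 = 0.3200
ω₁ (FL) = (vx − vy − k·ωz)/r = -0.2700/0.08 = -3.3750
ω₂ (FR) = (vx + vy + k·ωz)/r = 0.9700/0.08 = 12.1250
ω₃ (RL) = (vx + vy − k·ωz)/r = 0.3300/0.08 = 4.1250
ω₄ (RR) = (vx − vy + k·ωz)/r = 0.3700/0.08 = 4.6250

(-3.3750, 12.1250, 4.1250, 4.6250)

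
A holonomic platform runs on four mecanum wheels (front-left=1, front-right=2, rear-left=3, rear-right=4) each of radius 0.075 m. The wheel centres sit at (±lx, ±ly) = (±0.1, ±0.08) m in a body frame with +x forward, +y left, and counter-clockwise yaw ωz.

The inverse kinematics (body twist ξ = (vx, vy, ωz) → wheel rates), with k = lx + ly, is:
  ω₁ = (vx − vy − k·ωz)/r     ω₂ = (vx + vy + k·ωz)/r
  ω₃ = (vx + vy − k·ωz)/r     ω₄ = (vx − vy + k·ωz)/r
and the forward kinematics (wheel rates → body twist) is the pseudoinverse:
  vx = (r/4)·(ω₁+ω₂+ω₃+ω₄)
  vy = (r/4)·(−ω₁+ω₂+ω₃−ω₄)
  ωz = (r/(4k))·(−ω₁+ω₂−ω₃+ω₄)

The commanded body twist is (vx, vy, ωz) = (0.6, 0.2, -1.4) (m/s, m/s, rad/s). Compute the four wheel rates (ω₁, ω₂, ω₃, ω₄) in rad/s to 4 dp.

k = lx + ly = 0.1 + 0.08 = 0.1800;  k·ωz = 0.1800·-1.4 = -0.2520
ω₁ (FL) = (vx − vy − k·ωz)/r = 0.6520/0.075 = 8.6933
ω₂ (FR) = (vx + vy + k·ωz)/r = 0.5480/0.075 = 7.3067
ω₃ (RL) = (vx + vy − k·ωz)/r = 1.0520/0.075 = 14.0267
ω₄ (RR) = (vx − vy + k·ωz)/r = 0.1480/0.075 = 1.9733

(8.6933, 7.3067, 14.0267, 1.9733)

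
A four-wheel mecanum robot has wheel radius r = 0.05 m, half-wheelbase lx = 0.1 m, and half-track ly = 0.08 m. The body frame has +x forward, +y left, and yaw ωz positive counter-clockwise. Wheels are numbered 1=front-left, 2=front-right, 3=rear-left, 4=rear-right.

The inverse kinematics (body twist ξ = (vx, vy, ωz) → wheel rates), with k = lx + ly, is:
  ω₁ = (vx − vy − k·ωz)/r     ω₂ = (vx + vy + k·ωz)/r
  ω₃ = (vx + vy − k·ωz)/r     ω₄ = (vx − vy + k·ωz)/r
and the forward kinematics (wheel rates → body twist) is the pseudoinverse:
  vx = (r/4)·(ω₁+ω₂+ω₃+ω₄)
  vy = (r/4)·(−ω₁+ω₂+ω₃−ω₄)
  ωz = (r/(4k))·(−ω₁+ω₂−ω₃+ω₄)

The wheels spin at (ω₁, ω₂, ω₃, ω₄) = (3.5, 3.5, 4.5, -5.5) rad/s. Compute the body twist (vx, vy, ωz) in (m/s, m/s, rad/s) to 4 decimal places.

(0.0750, 0.1250, -0.6944)

k = lx + ly = 0.1 + 0.08 = 0.1800
ω₁+ω₂+ω₃+ω₄ = 6.0000  →  vx = (0.05/4)·6.0000 = 0.0750
−ω₁+ω₂+ω₃−ω₄ = 10.0000  →  vy = (0.05/4)·10.0000 = 0.1250
−ω₁+ω₂−ω₃+ω₄ = -10.0000  →  ωz = (0.05/0.7200)·-10.0000 = -0.6944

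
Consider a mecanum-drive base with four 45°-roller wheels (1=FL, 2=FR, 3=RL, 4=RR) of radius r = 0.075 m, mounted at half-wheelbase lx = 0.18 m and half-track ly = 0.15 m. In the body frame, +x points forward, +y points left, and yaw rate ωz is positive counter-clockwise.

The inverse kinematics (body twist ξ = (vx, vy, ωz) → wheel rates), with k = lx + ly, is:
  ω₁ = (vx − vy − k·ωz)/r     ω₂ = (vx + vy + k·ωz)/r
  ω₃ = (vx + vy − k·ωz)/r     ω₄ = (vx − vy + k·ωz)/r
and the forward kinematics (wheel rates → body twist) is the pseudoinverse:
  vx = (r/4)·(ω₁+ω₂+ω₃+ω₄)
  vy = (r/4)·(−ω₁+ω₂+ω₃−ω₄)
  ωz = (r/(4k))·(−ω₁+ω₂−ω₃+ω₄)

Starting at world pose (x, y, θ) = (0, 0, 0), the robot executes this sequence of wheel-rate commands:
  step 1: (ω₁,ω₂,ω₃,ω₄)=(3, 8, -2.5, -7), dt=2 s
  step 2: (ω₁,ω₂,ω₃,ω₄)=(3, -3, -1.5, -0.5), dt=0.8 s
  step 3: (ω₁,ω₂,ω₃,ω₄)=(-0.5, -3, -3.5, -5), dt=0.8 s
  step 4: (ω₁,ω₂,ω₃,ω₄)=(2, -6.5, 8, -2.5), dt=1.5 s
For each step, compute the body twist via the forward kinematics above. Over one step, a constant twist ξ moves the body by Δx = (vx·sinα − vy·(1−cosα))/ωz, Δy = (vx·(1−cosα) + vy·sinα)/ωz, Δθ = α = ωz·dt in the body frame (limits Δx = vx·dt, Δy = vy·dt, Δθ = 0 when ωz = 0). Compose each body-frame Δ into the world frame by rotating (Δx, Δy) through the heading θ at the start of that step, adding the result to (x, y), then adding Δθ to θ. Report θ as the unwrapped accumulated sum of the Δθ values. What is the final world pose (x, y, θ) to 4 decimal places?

(-0.1111, 0.2836, -1.9716)

step 1: ξ=(vx,vy,ωz)=(0.0281, 0.1781, 0.0284), dt=2.0 → body Δ=(0.0461, 0.3577, 0.0568) → world pose (0.0461, 0.3577, 0.0568)
step 2: ξ=(vx,vy,ωz)=(-0.0375, -0.1312, -0.2841), dt=0.8 → body Δ=(-0.0416, -0.1007, -0.2273) → world pose (0.0103, 0.2548, -0.1705)
step 3: ξ=(vx,vy,ωz)=(-0.2250, -0.0187, -0.2273), dt=0.8 → body Δ=(-0.1804, 0.0014, -0.1818) → world pose (-0.1673, 0.2867, -0.3523)
step 4: ξ=(vx,vy,ωz)=(0.0187, 0.0375, -1.0795), dt=1.5 → body Δ=(0.0538, 0.0165, -1.6193) → world pose (-0.1111, 0.2836, -1.9716)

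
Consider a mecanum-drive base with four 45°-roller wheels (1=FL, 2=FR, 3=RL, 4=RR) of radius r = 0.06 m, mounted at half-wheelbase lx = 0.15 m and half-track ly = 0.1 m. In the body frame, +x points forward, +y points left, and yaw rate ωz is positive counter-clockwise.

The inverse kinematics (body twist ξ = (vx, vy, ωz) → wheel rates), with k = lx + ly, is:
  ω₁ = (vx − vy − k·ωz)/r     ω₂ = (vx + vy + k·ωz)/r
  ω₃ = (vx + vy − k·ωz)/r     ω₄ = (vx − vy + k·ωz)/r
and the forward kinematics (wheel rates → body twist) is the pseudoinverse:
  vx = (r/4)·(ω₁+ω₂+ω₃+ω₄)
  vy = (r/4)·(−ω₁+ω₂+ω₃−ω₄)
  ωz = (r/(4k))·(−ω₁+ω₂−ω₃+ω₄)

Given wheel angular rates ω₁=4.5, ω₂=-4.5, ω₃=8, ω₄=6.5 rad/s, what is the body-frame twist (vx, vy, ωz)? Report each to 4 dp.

(0.2175, -0.1125, -0.6300)

k = lx + ly = 0.15 + 0.1 = 0.2500
ω₁+ω₂+ω₃+ω₄ = 14.5000  →  vx = (0.06/4)·14.5000 = 0.2175
−ω₁+ω₂+ω₃−ω₄ = -7.5000  →  vy = (0.06/4)·-7.5000 = -0.1125
−ω₁+ω₂−ω₃+ω₄ = -10.5000  →  ωz = (0.06/1.0000)·-10.5000 = -0.6300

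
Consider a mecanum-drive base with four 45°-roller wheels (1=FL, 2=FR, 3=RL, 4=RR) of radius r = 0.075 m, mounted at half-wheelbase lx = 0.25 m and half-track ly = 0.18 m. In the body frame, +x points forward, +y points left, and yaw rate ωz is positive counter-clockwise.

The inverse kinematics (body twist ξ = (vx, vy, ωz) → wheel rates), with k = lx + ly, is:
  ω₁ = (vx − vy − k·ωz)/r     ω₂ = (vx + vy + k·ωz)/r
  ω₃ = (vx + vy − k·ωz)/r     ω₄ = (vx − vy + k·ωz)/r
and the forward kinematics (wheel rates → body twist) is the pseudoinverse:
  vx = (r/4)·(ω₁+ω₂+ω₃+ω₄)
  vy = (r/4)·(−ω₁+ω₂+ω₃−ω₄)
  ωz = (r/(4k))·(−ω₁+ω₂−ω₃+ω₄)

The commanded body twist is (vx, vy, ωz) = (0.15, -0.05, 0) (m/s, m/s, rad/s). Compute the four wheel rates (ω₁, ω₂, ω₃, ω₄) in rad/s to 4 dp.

k = lx + ly = 0.25 + 0.18 = 0.4300;  k·ωz = 0.4300·0 = 0.0000
ω₁ (FL) = (vx − vy − k·ωz)/r = 0.2000/0.075 = 2.6667
ω₂ (FR) = (vx + vy + k·ωz)/r = 0.1000/0.075 = 1.3333
ω₃ (RL) = (vx + vy − k·ωz)/r = 0.1000/0.075 = 1.3333
ω₄ (RR) = (vx − vy + k·ωz)/r = 0.2000/0.075 = 2.6667

(2.6667, 1.3333, 1.3333, 2.6667)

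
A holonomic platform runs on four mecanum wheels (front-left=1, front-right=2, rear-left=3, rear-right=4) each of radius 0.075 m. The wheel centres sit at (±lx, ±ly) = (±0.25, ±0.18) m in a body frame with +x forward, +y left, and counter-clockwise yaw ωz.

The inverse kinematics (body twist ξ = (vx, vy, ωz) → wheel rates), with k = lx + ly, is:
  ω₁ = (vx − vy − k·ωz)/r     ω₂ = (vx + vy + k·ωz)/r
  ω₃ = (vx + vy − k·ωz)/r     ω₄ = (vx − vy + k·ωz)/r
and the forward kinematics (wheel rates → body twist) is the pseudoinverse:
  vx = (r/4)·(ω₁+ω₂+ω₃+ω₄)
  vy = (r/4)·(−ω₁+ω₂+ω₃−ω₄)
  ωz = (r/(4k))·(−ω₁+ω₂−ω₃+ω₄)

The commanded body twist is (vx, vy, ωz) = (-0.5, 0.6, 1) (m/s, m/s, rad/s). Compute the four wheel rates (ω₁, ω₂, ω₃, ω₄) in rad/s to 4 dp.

k = lx + ly = 0.25 + 0.18 = 0.4300;  k·ωz = 0.4300·1 = 0.4300
ω₁ (FL) = (vx − vy − k·ωz)/r = -1.5300/0.075 = -20.4000
ω₂ (FR) = (vx + vy + k·ωz)/r = 0.5300/0.075 = 7.0667
ω₃ (RL) = (vx + vy − k·ωz)/r = -0.3300/0.075 = -4.4000
ω₄ (RR) = (vx − vy + k·ωz)/r = -0.6700/0.075 = -8.9333

(-20.4000, 7.0667, -4.4000, -8.9333)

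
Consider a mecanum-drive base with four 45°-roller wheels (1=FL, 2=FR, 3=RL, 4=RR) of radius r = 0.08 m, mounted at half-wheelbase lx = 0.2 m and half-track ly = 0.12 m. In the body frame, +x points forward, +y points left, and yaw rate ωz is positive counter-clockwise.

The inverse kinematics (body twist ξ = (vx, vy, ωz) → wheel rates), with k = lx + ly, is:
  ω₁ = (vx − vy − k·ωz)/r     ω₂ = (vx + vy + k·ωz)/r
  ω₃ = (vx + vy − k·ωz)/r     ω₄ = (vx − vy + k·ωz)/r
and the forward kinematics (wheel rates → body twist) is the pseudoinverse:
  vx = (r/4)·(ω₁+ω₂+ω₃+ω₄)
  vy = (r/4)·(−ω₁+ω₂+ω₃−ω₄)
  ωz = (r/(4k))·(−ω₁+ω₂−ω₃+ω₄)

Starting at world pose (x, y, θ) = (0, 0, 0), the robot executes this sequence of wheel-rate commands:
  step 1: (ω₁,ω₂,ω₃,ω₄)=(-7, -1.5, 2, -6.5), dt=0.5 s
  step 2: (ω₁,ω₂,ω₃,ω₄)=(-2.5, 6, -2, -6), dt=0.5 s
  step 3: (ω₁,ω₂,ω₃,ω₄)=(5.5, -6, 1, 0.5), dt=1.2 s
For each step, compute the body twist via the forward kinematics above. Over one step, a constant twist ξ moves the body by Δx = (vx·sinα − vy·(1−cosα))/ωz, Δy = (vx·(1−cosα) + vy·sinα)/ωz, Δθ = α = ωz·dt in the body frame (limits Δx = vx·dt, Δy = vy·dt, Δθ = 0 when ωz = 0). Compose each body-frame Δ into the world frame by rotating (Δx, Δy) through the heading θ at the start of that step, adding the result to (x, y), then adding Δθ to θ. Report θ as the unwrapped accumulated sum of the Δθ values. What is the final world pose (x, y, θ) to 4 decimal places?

step 1: ξ=(vx,vy,ωz)=(-0.2600, 0.2800, -0.1875), dt=0.5 → body Δ=(-0.1233, 0.1459, -0.0938) → world pose (-0.1233, 0.1459, -0.0938)
step 2: ξ=(vx,vy,ωz)=(-0.0900, 0.2500, 0.2812), dt=0.5 → body Δ=(-0.0536, 0.1214, 0.1406) → world pose (-0.1653, 0.2718, 0.0469)
step 3: ξ=(vx,vy,ωz)=(0.0200, -0.2200, -0.7500), dt=1.2 → body Δ=(-0.0901, -0.2399, -0.9000) → world pose (-0.2440, 0.0280, -0.8531)

(-0.2440, 0.0280, -0.8531)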